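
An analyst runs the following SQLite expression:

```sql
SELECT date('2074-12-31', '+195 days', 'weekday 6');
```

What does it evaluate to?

Applying '+195 days' to 2074-12-31: counting 195 days forward gives 2075-07-14.
`weekday 6` advances to the next Saturday; 2075-07-14 is a Sunday, so it moves forward to 2075-07-20.

2075-07-20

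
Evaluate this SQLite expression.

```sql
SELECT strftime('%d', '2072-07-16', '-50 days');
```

27

First apply '-50 days': 2072-07-16 → 2072-05-27.
`%d` extracts the 2-digit day of month: 27.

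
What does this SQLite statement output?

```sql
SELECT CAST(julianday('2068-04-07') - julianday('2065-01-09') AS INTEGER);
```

1184

22 days remain in January 2065 after the 9th (31 − 9).
Full months from February 2065 through March 2068 contribute their day counts.
Then 7 days into April 2068.
Total: 22 + 28 + 31 + 30 + 31 + 30 + 31 + 31 + 30 + 31 + 30 + 31 + 31 + 28 + 31 + 30 + 31 + 30 + 31 + 31 + 30 + 31 + 30 + 31 + 31 + 28 + 31 + 30 + 31 + 30 + 31 + 31 + 30 + 31 + 30 + 31 + 31 + 29 + 31 + 7 = 1184.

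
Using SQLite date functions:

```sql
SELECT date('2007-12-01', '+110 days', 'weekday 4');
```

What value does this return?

Applying '+110 days' to 2007-12-01: counting 110 days forward gives 2008-03-20.
`weekday 4` advances to the next Thursday; 2008-03-20 is already a Thursday, so it stays at 2008-03-20.

2008-03-20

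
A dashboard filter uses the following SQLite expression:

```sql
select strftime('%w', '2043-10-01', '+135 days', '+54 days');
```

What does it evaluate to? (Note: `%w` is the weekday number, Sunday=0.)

4

First apply '+135 days', '+54 days': 2043-10-01 → 2044-04-07.
2044-04-07 is a Thursday; with Sunday=0 that is 4.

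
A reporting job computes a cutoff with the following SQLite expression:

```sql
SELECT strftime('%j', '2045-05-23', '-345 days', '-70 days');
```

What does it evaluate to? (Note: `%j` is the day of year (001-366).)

First apply '-345 days', '-70 days': 2045-05-23 → 2044-04-03.
Day-of-year for 2044-04-03: days since 2044-01-01 inclusive = 94, zero-padded to 094.

094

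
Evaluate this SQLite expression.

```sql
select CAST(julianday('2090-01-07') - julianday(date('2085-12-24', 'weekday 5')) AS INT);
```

`weekday 5` advances to the next Friday; 2085-12-24 is a Monday, so it moves forward to 2085-12-28.
3 days remain in December 2085 after the 28th (31 − 28).
Full months from January 2086 through December 2089 contribute their day counts.
Then 7 days into January 2090.
Total: 3 + 31 + 28 + 31 + 30 + 31 + 30 + 31 + 31 + 30 + 31 + 30 + 31 + 31 + 28 + 31 + 30 + 31 + 30 + 31 + 31 + 30 + 31 + 30 + 31 + 31 + 29 + 31 + 30 + 31 + 30 + 31 + 31 + 30 + 31 + 30 + 31 + 31 + 28 + 31 + 30 + 31 + 30 + 31 + 31 + 30 + 31 + 30 + 31 + 7 = 1471.

1471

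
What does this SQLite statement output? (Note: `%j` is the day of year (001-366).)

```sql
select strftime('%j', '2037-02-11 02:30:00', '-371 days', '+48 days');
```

First apply '-371 days', '+48 days': 2037-02-11 02:30:00 → 2036-03-25 02:30:00.
Day-of-year for 2036-03-25: days since 2036-01-01 inclusive = 85, zero-padded to 085.

085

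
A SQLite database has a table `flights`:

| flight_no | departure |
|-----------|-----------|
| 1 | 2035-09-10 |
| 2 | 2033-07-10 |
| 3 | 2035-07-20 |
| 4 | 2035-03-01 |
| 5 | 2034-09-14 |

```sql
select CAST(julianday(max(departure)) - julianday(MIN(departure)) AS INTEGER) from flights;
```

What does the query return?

MIN = 2033-07-10, MAX = 2035-09-10.
21 days remain in July 2033 after the 10th (31 − 10).
Full months from August 2033 through August 2035 contribute their day counts.
Then 10 days into September 2035.
Total: 21 + 31 + 30 + 31 + 30 + 31 + 31 + 28 + 31 + 30 + 31 + 30 + 31 + 31 + 30 + 31 + 30 + 31 + 31 + 28 + 31 + 30 + 31 + 30 + 31 + 31 + 10 = 792.

792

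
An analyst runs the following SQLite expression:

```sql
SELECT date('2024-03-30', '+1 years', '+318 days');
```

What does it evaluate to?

Adding +1 year to 2024-03-30 gives 2025-03-30.
Applying '+318 days' to 2025-03-30: counting 318 days forward gives 2026-02-11.

2026-02-11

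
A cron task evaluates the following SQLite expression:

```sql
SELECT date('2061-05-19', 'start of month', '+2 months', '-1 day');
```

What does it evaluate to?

2061-06-30

`start of month` rewinds 2061-05-19 to 2061-05-01.
Adding +2 months to 2061-05-01 gives 2061-07-01.
Going back 1 day from 2061-07-01 reaches 2061-06-30 (last day of June, 30 days).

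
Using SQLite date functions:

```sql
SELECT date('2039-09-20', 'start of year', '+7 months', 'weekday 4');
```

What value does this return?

2039-08-04

`start of year` rewinds 2039-09-20 to 2039-01-01.
Adding +7 months to 2039-01-01 gives 2039-08-01.
`weekday 4` advances to the next Thursday; 2039-08-01 is a Monday, so it moves forward to 2039-08-04.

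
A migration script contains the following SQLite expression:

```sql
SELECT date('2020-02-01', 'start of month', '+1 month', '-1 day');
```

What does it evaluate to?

2020-02-29

`start of month` rewinds 2020-02-01 to 2020-02-01.
Adding +1 month to 2020-02-01 gives 2020-03-01.
Going back 1 day from 2020-03-01 reaches 2020-02-29 (last day of February, 29 days).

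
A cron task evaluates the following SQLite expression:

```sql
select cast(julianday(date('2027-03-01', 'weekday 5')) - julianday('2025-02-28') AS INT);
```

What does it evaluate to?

`weekday 5` advances to the next Friday; 2027-03-01 is a Monday, so it moves forward to 2027-03-05.
0 days remain in February 2025 after the 28th (28 − 28).
Full months from March 2025 through February 2027 contribute their day counts.
Then 5 days into March 2027.
Total: 0 + 31 + 30 + 31 + 30 + 31 + 31 + 30 + 31 + 30 + 31 + 31 + 28 + 31 + 30 + 31 + 30 + 31 + 31 + 30 + 31 + 30 + 31 + 31 + 28 + 5 = 735.

735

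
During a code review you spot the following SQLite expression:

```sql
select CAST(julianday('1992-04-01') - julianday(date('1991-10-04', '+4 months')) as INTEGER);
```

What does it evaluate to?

Adding +4 months to 1991-10-04 gives 1992-02-04.
25 days remain in February 1992 after the 4th (29 − 4).
March 1992: 31 days.
Then 1 day into April 1992.
Total: 25 + 31 + 1 = 57.

57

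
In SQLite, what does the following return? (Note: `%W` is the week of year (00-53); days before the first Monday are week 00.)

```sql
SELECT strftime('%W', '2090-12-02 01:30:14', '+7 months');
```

27

First apply '+7 months': 2090-12-02 01:30:14 → 2091-07-02 01:30:14.
2091-07-02 is a Monday. SQLite's %W counts Mondays since the year started; the result is 27.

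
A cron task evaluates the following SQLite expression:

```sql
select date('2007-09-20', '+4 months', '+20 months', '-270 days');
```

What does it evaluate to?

2008-12-24

Adding +4 months to 2007-09-20 gives 2008-01-20.
Adding +20 months to 2008-01-20 gives 2009-09-20.
Applying '-270 days' to 2009-09-20: counting 270 days back gives 2008-12-24.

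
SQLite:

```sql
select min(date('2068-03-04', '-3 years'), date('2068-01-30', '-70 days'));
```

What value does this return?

date('2068-03-04', '-3 years') → 2065-03-04.
date('2068-01-30', '-70 days') → 2067-11-21.
Earlier of the two is 2065-03-04.

2065-03-04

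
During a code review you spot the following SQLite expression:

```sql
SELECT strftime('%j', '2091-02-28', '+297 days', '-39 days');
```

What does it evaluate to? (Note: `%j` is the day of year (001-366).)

First apply '+297 days', '-39 days': 2091-02-28 → 2091-11-13.
Day-of-year for 2091-11-13: days since 2091-01-01 inclusive = 317, zero-padded to 317.

317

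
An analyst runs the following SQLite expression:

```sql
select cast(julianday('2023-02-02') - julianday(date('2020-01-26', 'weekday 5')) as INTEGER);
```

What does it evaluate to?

`weekday 5` advances to the next Friday; 2020-01-26 is a Sunday, so it moves forward to 2020-01-31.
0 days remain in January 2020 after the 31st (31 − 31).
Full months from February 2020 through January 2023 contribute their day counts.
Then 2 days into February 2023.
Total: 0 + 29 + 31 + 30 + 31 + 30 + 31 + 31 + 30 + 31 + 30 + 31 + 31 + 28 + 31 + 30 + 31 + 30 + 31 + 31 + 30 + 31 + 30 + 31 + 31 + 28 + 31 + 30 + 31 + 30 + 31 + 31 + 30 + 31 + 30 + 31 + 31 + 2 = 1098.

1098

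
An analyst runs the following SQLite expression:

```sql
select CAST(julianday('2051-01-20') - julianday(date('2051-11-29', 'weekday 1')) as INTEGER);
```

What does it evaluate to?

-318

`weekday 1` advances to the next Monday; 2051-11-29 is a Wednesday, so it moves forward to 2051-12-04.
11 days remain in January 2051 after the 20th (31 − 20).
Full months from February 2051 through November 2051 contribute their day counts.
Then 4 days into December 2051.
Total: 11 + 28 + 31 + 30 + 31 + 30 + 31 + 31 + 30 + 31 + 30 + 4 = 318.
The subtraction is earlier − later, so the result is −318 → -318.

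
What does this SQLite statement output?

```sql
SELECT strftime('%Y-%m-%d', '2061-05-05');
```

2061-05-05

`%Y-%m-%d` extracts the ISO date: 2061-05-05.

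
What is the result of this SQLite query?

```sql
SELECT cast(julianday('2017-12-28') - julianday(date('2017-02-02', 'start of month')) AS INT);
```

330

`start of month` rewinds 2017-02-02 to 2017-02-01.
27 days remain in February 2017 after the 1st (28 − 1).
Full months from March 2017 through November 2017 contribute their day counts.
Then 28 days into December 2017.
Total: 27 + 31 + 30 + 31 + 30 + 31 + 31 + 30 + 31 + 30 + 28 = 330.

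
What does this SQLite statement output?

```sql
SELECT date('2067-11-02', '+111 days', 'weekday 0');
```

Applying '+111 days' to 2067-11-02: counting 111 days forward gives 2068-02-21.
`weekday 0` advances to the next Sunday; 2068-02-21 is a Tuesday, so it moves forward to 2068-02-26.

2068-02-26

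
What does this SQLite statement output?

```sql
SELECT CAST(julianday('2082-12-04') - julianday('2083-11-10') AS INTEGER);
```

27 days remain in December 2082 after the 4th (31 − 4).
Full months from January 2083 through October 2083 contribute their day counts.
Then 10 days into November 2083.
Total: 27 + 31 + 28 + 31 + 30 + 31 + 30 + 31 + 31 + 30 + 31 + 10 = 341.
The subtraction is earlier − later, so the result is −341 → -341.

-341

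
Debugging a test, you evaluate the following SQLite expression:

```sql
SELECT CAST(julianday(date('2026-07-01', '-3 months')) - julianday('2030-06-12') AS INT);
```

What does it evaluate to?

-1533

Adding -3 months to 2026-07-01 gives 2026-04-01.
29 days remain in April 2026 after the 1st (30 − 1).
Full months from May 2026 through May 2030 contribute their day counts.
Then 12 days into June 2030.
Total: 29 + 31 + 30 + 31 + 31 + 30 + 31 + 30 + 31 + 31 + 28 + 31 + 30 + 31 + 30 + 31 + 31 + 30 + 31 + 30 + 31 + 31 + 29 + 31 + 30 + 31 + 30 + 31 + 31 + 30 + 31 + 30 + 31 + 31 + 28 + 31 + 30 + 31 + 30 + 31 + 31 + 30 + 31 + 30 + 31 + 31 + 28 + 31 + 30 + 31 + 12 = 1533.
The subtraction is earlier − later, so the result is −1533 → -1533.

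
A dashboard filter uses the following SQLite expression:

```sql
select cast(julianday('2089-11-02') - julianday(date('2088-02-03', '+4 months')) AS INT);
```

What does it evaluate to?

517

Adding +4 months to 2088-02-03 gives 2088-06-03.
27 days remain in June 2088 after the 3rd (30 − 3).
Full months from July 2088 through October 2089 contribute their day counts.
Then 2 days into November 2089.
Total: 27 + 31 + 31 + 30 + 31 + 30 + 31 + 31 + 28 + 31 + 30 + 31 + 30 + 31 + 31 + 30 + 31 + 2 = 517.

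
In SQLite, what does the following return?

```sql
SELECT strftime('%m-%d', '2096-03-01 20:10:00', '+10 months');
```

First apply '+10 months': 2096-03-01 20:10:00 → 2097-01-01 20:10:00.
`%m-%d` extracts the month-day: 01-01.

01-01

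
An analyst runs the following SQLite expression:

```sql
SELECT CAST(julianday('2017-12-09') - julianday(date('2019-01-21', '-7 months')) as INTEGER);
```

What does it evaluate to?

Adding -7 months to 2019-01-21 gives 2018-06-21.
22 days remain in December 2017 after the 9th (31 − 9).
January 2018: 31 days.
February 2018: 28 days.
March 2018: 31 days.
April 2018: 30 days.
May 2018: 31 days.
Then 21 days into June 2018.
Total: 22 + 31 + 28 + 31 + 30 + 31 + 21 = 194.
The subtraction is earlier − later, so the result is −194 → -194.

-194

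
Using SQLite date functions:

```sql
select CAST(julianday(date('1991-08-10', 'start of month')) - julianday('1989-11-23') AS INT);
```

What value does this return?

`start of month` rewinds 1991-08-10 to 1991-08-01.
7 days remain in November 1989 after the 23rd (30 − 23).
Full months from December 1989 through July 1991 contribute their day counts.
Then 1 day into August 1991.
Total: 7 + 31 + 31 + 28 + 31 + 30 + 31 + 30 + 31 + 31 + 30 + 31 + 30 + 31 + 31 + 28 + 31 + 30 + 31 + 30 + 31 + 1 = 616.

616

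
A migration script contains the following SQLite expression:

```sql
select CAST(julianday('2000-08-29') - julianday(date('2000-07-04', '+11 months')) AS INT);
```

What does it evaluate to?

-279

Adding +11 months to 2000-07-04 gives 2001-06-04.
2 days remain in August 2000 after the 29th (31 − 29).
Full months from September 2000 through May 2001 contribute their day counts.
Then 4 days into June 2001.
Total: 2 + 30 + 31 + 30 + 31 + 31 + 28 + 31 + 30 + 31 + 4 = 279.
The subtraction is earlier − later, so the result is −279 → -279.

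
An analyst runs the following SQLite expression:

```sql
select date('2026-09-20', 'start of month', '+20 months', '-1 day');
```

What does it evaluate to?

2028-04-30

`start of month` rewinds 2026-09-20 to 2026-09-01.
Adding +20 months to 2026-09-01 gives 2028-05-01.
Going back 1 day from 2028-05-01 reaches 2028-04-30 (last day of April, 30 days).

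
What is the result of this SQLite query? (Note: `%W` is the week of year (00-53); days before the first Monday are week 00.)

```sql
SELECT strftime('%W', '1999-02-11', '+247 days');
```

First apply '+247 days': 1999-02-11 → 1999-10-16.
1999-10-16 is a Saturday. SQLite's %W counts Mondays since the year started; the result is 41.

41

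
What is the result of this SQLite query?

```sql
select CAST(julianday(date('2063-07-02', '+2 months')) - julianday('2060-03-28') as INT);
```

1253

Adding +2 months to 2063-07-02 gives 2063-09-02.
3 days remain in March 2060 after the 28th (31 − 28).
Full months from April 2060 through August 2063 contribute their day counts.
Then 2 days into September 2063.
Total: 3 + 30 + 31 + 30 + 31 + 31 + 30 + 31 + 30 + 31 + 31 + 28 + 31 + 30 + 31 + 30 + 31 + 31 + 30 + 31 + 30 + 31 + 31 + 28 + 31 + 30 + 31 + 30 + 31 + 31 + 30 + 31 + 30 + 31 + 31 + 28 + 31 + 30 + 31 + 30 + 31 + 31 + 2 = 1253.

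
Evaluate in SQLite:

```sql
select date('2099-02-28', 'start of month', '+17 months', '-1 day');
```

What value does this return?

`start of month` rewinds 2099-02-28 to 2099-02-01.
Adding +17 months to 2099-02-01 gives 2100-07-01.
Going back 1 day from 2100-07-01 reaches 2100-06-30 (last day of June, 30 days).

2100-06-30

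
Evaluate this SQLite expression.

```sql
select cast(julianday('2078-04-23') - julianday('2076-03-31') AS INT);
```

753

0 days remain in March 2076 after the 31st (31 − 31).
Full months from April 2076 through March 2078 contribute their day counts.
Then 23 days into April 2078.
Total: 0 + 30 + 31 + 30 + 31 + 31 + 30 + 31 + 30 + 31 + 31 + 28 + 31 + 30 + 31 + 30 + 31 + 31 + 30 + 31 + 30 + 31 + 31 + 28 + 31 + 23 = 753.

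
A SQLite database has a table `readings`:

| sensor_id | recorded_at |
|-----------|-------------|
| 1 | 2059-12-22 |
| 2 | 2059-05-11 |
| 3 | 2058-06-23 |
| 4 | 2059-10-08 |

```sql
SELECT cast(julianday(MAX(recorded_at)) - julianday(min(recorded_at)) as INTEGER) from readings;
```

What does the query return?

MIN = 2058-06-23, MAX = 2059-12-22.
7 days remain in June 2058 after the 23rd (30 − 23).
Full months from July 2058 through November 2059 contribute their day counts.
Then 22 days into December 2059.
Total: 7 + 31 + 31 + 30 + 31 + 30 + 31 + 31 + 28 + 31 + 30 + 31 + 30 + 31 + 31 + 30 + 31 + 30 + 22 = 547.

547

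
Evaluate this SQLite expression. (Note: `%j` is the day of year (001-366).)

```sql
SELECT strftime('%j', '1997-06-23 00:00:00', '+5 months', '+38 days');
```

365

First apply '+5 months', '+38 days': 1997-06-23 00:00:00 → 1997-12-31 00:00:00.
Day-of-year for 1997-12-31: days since 1997-01-01 inclusive = 365, zero-padded to 365.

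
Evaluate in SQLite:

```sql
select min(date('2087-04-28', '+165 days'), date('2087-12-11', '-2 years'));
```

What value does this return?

date('2087-04-28', '+165 days') → 2087-10-10.
date('2087-12-11', '-2 years') → 2085-12-11.
Earlier of the two is 2085-12-11.

2085-12-11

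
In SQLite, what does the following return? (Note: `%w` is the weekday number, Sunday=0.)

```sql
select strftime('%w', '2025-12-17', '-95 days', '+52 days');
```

2

First apply '-95 days', '+52 days': 2025-12-17 → 2025-11-04.
2025-11-04 is a Tuesday; with Sunday=0 that is 2.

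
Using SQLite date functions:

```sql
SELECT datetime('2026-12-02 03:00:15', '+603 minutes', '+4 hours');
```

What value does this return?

603 minutes = 10h 3m; +603 minutes from 2026-12-02 03:00:15 is 2026-12-02 13:03:15.
+4 hours from 2026-12-02 13:03:15 is 2026-12-02 17:03:15.

2026-12-02 17:03:15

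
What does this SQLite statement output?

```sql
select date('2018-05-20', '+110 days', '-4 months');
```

Applying '+110 days' to 2018-05-20: counting 110 days forward gives 2018-09-07.
Adding -4 months to 2018-09-07 gives 2018-05-07.

2018-05-07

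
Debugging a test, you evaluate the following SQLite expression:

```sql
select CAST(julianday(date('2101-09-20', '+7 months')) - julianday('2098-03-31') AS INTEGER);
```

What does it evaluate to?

Adding +7 months to 2101-09-20 gives 2102-04-20.
0 days remain in March 2098 after the 31st (31 − 31).
Full months from April 2098 through March 2102 contribute their day counts.
Then 20 days into April 2102.
Total: 0 + 30 + 31 + 30 + 31 + 31 + 30 + 31 + 30 + 31 + 31 + 28 + 31 + 30 + 31 + 30 + 31 + 31 + 30 + 31 + 30 + 31 + 31 + 28 + 31 + 30 + 31 + 30 + 31 + 31 + 30 + 31 + 30 + 31 + 31 + 28 + 31 + 30 + 31 + 30 + 31 + 31 + 30 + 31 + 30 + 31 + 31 + 28 + 31 + 20 = 1480.

1480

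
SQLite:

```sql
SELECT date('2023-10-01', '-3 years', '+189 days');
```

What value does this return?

2021-04-08

Adding -3 years to 2023-10-01 gives 2020-10-01.
Applying '+189 days' to 2020-10-01: counting 189 days forward gives 2021-04-08.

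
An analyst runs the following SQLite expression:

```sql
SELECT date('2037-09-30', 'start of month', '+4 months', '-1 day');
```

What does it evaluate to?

2037-12-31

`start of month` rewinds 2037-09-30 to 2037-09-01.
Adding +4 months to 2037-09-01 gives 2038-01-01.
Going back 1 day from 2038-01-01 reaches 2037-12-31 (last day of December, 31 days).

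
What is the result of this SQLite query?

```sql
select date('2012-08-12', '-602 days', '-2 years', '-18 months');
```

2007-06-19

Applying '-602 days' to 2012-08-12: counting 602 days back gives 2010-12-19.
Adding -2 years to 2010-12-19 gives 2008-12-19.
Adding -18 months to 2008-12-19 gives 2007-06-19.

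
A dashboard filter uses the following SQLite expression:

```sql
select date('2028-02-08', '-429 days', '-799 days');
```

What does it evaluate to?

2024-09-28

Applying '-429 days' to 2028-02-08: counting 429 days back gives 2026-12-06.
Applying '-799 days' to 2026-12-06: counting 799 days back gives 2024-09-28.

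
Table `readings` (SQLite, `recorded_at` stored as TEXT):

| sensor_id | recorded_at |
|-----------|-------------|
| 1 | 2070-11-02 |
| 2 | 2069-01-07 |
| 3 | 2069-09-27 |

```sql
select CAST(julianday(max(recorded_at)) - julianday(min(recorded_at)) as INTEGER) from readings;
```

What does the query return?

664

MIN = 2069-01-07, MAX = 2070-11-02.
24 days remain in January 2069 after the 7th (31 − 7).
Full months from February 2069 through October 2070 contribute their day counts.
Then 2 days into November 2070.
Total: 24 + 28 + 31 + 30 + 31 + 30 + 31 + 31 + 30 + 31 + 30 + 31 + 31 + 28 + 31 + 30 + 31 + 30 + 31 + 31 + 30 + 31 + 2 = 664.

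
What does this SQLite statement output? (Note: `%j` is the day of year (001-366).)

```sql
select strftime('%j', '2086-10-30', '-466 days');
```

202

First apply '-466 days': 2086-10-30 → 2085-07-21.
Day-of-year for 2085-07-21: days since 2085-01-01 inclusive = 202, zero-padded to 202.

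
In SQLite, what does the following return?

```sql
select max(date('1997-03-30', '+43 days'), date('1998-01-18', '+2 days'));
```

date('1997-03-30', '+43 days') → 1997-05-12.
date('1998-01-18', '+2 days') → 1998-01-20.
Later of the two is 1998-01-20.

1998-01-20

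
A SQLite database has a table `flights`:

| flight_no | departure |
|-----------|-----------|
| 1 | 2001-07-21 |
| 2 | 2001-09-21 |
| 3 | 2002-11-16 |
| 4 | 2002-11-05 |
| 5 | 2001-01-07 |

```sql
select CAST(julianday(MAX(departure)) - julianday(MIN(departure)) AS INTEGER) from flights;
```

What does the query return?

MIN = 2001-01-07, MAX = 2002-11-16.
24 days remain in January 2001 after the 7th (31 − 7).
Full months from February 2001 through October 2002 contribute their day counts.
Then 16 days into November 2002.
Total: 24 + 28 + 31 + 30 + 31 + 30 + 31 + 31 + 30 + 31 + 30 + 31 + 31 + 28 + 31 + 30 + 31 + 30 + 31 + 31 + 30 + 31 + 16 = 678.

678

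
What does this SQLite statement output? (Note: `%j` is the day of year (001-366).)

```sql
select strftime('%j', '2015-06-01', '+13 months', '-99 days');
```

084

First apply '+13 months', '-99 days': 2015-06-01 → 2016-03-24.
Day-of-year for 2016-03-24: days since 2016-01-01 inclusive = 84, zero-padded to 084.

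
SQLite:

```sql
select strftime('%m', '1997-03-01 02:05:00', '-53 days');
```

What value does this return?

01

First apply '-53 days': 1997-03-01 02:05:00 → 1997-01-07 02:05:00.
`%m` extracts the 2-digit month (01-12): 01.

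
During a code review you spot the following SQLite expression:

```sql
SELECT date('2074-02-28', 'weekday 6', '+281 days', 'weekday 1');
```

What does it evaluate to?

`weekday 6` advances to the next Saturday; 2074-02-28 is a Wednesday, so it moves forward to 2074-03-03.
Applying '+281 days' to 2074-03-03: counting 281 days forward gives 2074-12-09.
`weekday 1` advances to the next Monday; 2074-12-09 is a Sunday, so it moves forward to 2074-12-10.

2074-12-10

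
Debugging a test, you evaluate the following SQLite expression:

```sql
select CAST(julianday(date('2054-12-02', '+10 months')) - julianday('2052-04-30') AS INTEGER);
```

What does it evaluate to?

Adding +10 months to 2054-12-02 gives 2055-10-02.
0 days remain in April 2052 after the 30th (30 − 30).
Full months from May 2052 through September 2055 contribute their day counts.
Then 2 days into October 2055.
Total: 0 + 31 + 30 + 31 + 31 + 30 + 31 + 30 + 31 + 31 + 28 + 31 + 30 + 31 + 30 + 31 + 31 + 30 + 31 + 30 + 31 + 31 + 28 + 31 + 30 + 31 + 30 + 31 + 31 + 30 + 31 + 30 + 31 + 31 + 28 + 31 + 30 + 31 + 30 + 31 + 31 + 30 + 2 = 1250.

1250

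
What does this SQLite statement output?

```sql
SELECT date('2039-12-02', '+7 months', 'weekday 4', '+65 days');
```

2040-09-08

Adding +7 months to 2039-12-02 gives 2040-07-02.
`weekday 4` advances to the next Thursday; 2040-07-02 is a Monday, so it moves forward to 2040-07-05.
Applying '+65 days' to 2040-07-05: counting 65 days forward gives 2040-09-08.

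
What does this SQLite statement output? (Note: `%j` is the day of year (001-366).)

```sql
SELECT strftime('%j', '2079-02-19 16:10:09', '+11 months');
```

019

First apply '+11 months': 2079-02-19 16:10:09 → 2080-01-19 16:10:09.
Day-of-year for 2080-01-19: days since 2080-01-01 inclusive = 19, zero-padded to 019.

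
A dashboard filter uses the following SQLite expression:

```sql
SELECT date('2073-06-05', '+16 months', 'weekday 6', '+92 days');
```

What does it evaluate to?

Adding +16 months to 2073-06-05 gives 2074-10-05.
`weekday 6` advances to the next Saturday; 2074-10-05 is a Friday, so it moves forward to 2074-10-06.
Applying '+92 days' to 2074-10-06: counting 92 days forward gives 2075-01-06.

2075-01-06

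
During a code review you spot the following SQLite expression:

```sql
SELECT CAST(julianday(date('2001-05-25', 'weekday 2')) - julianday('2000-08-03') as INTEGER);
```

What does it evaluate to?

`weekday 2` advances to the next Tuesday; 2001-05-25 is a Friday, so it moves forward to 2001-05-29.
28 days remain in August 2000 after the 3rd (31 − 3).
Full months from September 2000 through April 2001 contribute their day counts.
Then 29 days into May 2001.
Total: 28 + 30 + 31 + 30 + 31 + 31 + 28 + 31 + 30 + 29 = 299.

299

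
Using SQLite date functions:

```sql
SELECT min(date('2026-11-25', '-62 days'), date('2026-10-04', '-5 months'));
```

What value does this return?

date('2026-11-25', '-62 days') → 2026-09-24.
date('2026-10-04', '-5 months') → 2026-05-04.
Earlier of the two is 2026-05-04.

2026-05-04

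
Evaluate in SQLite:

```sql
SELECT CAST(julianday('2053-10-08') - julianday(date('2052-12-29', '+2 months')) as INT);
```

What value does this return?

Adding +2 months to 2052-12-29 targets 2053-02-29. February 2053 has only 28 days, so SQLite normalizes the 1-day overflow forward to 2053-03-01.
30 days remain in March 2053 after the 1st (31 − 1).
Full months from April 2053 through September 2053 contribute their day counts.
Then 8 days into October 2053.
Total: 30 + 30 + 31 + 30 + 31 + 31 + 30 + 8 = 221.

221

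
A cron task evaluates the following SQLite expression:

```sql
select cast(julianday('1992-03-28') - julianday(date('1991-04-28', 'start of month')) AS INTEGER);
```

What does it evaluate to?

362

`start of month` rewinds 1991-04-28 to 1991-04-01.
29 days remain in April 1991 after the 1st (30 − 1).
Full months from May 1991 through February 1992 contribute their day counts.
Then 28 days into March 1992.
Total: 29 + 31 + 30 + 31 + 31 + 30 + 31 + 30 + 31 + 31 + 29 + 28 = 362.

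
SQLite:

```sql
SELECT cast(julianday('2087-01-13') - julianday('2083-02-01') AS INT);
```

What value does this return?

1442

27 days remain in February 2083 after the 1st (28 − 1).
Full months from March 2083 through December 2086 contribute their day counts.
Then 13 days into January 2087.
Total: 27 + 31 + 30 + 31 + 30 + 31 + 31 + 30 + 31 + 30 + 31 + 31 + 29 + 31 + 30 + 31 + 30 + 31 + 31 + 30 + 31 + 30 + 31 + 31 + 28 + 31 + 30 + 31 + 30 + 31 + 31 + 30 + 31 + 30 + 31 + 31 + 28 + 31 + 30 + 31 + 30 + 31 + 31 + 30 + 31 + 30 + 31 + 13 = 1442.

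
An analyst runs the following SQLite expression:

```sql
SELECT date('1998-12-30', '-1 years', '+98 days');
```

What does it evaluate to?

Adding -1 year to 1998-12-30 gives 1997-12-30.
Applying '+98 days' to 1997-12-30: counting 98 days forward gives 1998-04-07.

1998-04-07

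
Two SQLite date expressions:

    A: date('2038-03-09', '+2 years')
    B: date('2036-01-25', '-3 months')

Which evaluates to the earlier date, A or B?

A = 2040-03-09.
B = 2035-10-25.
B is earlier.

B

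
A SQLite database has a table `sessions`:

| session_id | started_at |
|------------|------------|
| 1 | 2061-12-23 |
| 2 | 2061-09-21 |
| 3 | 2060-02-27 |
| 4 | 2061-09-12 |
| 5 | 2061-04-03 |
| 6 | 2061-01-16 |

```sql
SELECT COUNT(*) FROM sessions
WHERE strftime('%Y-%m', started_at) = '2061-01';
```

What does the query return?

1

Rows with year-month 2061-01: 2061-01-16 → 1.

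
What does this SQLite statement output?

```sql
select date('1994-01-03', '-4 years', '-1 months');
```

Adding -4 years to 1994-01-03 gives 1990-01-03.
Adding -1 month to 1990-01-03 gives 1989-12-03.

1989-12-03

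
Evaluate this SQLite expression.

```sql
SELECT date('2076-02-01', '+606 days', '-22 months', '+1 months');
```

2075-12-29

Applying '+606 days' to 2076-02-01: counting 606 days forward gives 2077-09-29.
Adding -22 months to 2077-09-29 gives 2075-11-29.
Adding +1 month to 2075-11-29 gives 2075-12-29.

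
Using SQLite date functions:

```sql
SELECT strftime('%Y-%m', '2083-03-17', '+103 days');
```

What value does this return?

First apply '+103 days': 2083-03-17 → 2083-06-28.
`%Y-%m` extracts the year-month: 2083-06.

2083-06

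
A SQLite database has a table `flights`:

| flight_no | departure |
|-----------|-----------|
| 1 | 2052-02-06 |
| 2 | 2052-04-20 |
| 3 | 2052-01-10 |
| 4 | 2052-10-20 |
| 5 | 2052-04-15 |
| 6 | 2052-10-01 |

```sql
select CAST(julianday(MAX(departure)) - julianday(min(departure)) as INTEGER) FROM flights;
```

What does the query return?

MIN = 2052-01-10, MAX = 2052-10-20.
21 days remain in January 2052 after the 10th (31 − 10).
Full months from February 2052 through September 2052 contribute their day counts.
Then 20 days into October 2052.
Total: 21 + 29 + 31 + 30 + 31 + 30 + 31 + 31 + 30 + 20 = 284.

284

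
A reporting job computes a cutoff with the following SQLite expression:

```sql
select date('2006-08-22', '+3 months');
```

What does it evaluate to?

Adding +3 months to 2006-08-22 gives 2006-11-22.

2006-11-22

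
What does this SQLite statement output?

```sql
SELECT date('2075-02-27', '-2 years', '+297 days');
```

Adding -2 years to 2075-02-27 gives 2073-02-27.
Applying '+297 days' to 2073-02-27: counting 297 days forward gives 2073-12-21.

2073-12-21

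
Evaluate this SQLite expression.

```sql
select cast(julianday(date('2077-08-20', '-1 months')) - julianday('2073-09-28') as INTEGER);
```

1391

Adding -1 month to 2077-08-20 gives 2077-07-20.
2 days remain in September 2073 after the 28th (30 − 28).
Full months from October 2073 through June 2077 contribute their day counts.
Then 20 days into July 2077.
Total: 2 + 31 + 30 + 31 + 31 + 28 + 31 + 30 + 31 + 30 + 31 + 31 + 30 + 31 + 30 + 31 + 31 + 28 + 31 + 30 + 31 + 30 + 31 + 31 + 30 + 31 + 30 + 31 + 31 + 29 + 31 + 30 + 31 + 30 + 31 + 31 + 30 + 31 + 30 + 31 + 31 + 28 + 31 + 30 + 31 + 30 + 20 = 1391.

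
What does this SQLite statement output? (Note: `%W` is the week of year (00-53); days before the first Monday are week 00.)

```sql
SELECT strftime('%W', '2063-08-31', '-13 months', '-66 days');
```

First apply '-13 months', '-66 days': 2063-08-31 → 2062-05-26.
2062-05-26 is a Friday. SQLite's %W counts Mondays since the year started; the result is 21.

21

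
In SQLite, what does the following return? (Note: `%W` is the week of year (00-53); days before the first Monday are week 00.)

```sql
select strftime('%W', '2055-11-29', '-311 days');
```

First apply '-311 days': 2055-11-29 → 2055-01-22.
2055-01-22 is a Friday. SQLite's %W counts Mondays since the year started; the result is 03.

03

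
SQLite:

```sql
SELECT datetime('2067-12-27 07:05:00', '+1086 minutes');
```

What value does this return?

2067-12-28 01:11:00

1086 minutes = 18h 6m; +1086 minutes from 2067-12-27 07:05:00 is 2067-12-28 01:11:00 (crosses midnight).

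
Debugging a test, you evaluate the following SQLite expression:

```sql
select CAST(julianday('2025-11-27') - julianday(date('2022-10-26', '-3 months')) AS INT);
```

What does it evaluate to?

1220

Adding -3 months to 2022-10-26 gives 2022-07-26.
5 days remain in July 2022 after the 26th (31 − 26).
Full months from August 2022 through October 2025 contribute their day counts.
Then 27 days into November 2025.
Total: 5 + 31 + 30 + 31 + 30 + 31 + 31 + 28 + 31 + 30 + 31 + 30 + 31 + 31 + 30 + 31 + 30 + 31 + 31 + 29 + 31 + 30 + 31 + 30 + 31 + 31 + 30 + 31 + 30 + 31 + 31 + 28 + 31 + 30 + 31 + 30 + 31 + 31 + 30 + 31 + 27 = 1220.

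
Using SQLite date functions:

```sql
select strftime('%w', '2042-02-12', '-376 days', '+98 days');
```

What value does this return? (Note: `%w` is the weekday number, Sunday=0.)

First apply '-376 days', '+98 days': 2042-02-12 → 2041-05-10.
2041-05-10 is a Friday; with Sunday=0 that is 5.

5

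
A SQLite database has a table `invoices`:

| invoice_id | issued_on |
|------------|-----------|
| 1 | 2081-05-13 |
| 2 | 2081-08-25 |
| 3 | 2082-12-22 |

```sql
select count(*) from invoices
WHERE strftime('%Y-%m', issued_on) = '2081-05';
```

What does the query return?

1

Rows with year-month 2081-05: 2081-05-13 → 1.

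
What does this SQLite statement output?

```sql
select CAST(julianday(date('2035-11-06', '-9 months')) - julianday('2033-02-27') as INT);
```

709

Adding -9 months to 2035-11-06 gives 2035-02-06.
1 day remains in February 2033 after the 27th (28 − 27).
Full months from March 2033 through January 2035 contribute their day counts.
Then 6 days into February 2035.
Total: 1 + 31 + 30 + 31 + 30 + 31 + 31 + 30 + 31 + 30 + 31 + 31 + 28 + 31 + 30 + 31 + 30 + 31 + 31 + 30 + 31 + 30 + 31 + 31 + 6 = 709.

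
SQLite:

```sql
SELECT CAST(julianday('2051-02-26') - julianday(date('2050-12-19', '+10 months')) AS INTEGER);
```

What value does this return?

-235

Adding +10 months to 2050-12-19 gives 2051-10-19.
2 days remain in February 2051 after the 26th (28 − 26).
Full months from March 2051 through September 2051 contribute their day counts.
Then 19 days into October 2051.
Total: 2 + 31 + 30 + 31 + 30 + 31 + 31 + 30 + 19 = 235.
The subtraction is earlier − later, so the result is −235 → -235.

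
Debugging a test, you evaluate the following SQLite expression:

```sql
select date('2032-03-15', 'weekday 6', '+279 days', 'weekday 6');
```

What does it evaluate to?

2032-12-25

`weekday 6` advances to the next Saturday; 2032-03-15 is a Monday, so it moves forward to 2032-03-20.
Applying '+279 days' to 2032-03-20: counting 279 days forward gives 2032-12-24.
`weekday 6` advances to the next Saturday; 2032-12-24 is a Friday, so it moves forward to 2032-12-25.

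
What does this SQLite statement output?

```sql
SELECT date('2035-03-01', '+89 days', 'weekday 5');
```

2035-06-01

Applying '+89 days' to 2035-03-01: counting 89 days forward gives 2035-05-29.
`weekday 5` advances to the next Friday; 2035-05-29 is a Tuesday, so it moves forward to 2035-06-01.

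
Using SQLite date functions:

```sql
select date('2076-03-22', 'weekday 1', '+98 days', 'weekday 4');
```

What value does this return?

2076-07-02

`weekday 1` advances to the next Monday; 2076-03-22 is a Sunday, so it moves forward to 2076-03-23.
Applying '+98 days' to 2076-03-23: counting 98 days forward gives 2076-06-29.
`weekday 4` advances to the next Thursday; 2076-06-29 is a Monday, so it moves forward to 2076-07-02.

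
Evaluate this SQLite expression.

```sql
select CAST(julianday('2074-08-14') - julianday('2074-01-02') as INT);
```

224

29 days remain in January 2074 after the 2nd (31 − 2).
Full months from February 2074 through July 2074 contribute their day counts.
Then 14 days into August 2074.
Total: 29 + 28 + 31 + 30 + 31 + 30 + 31 + 14 = 224.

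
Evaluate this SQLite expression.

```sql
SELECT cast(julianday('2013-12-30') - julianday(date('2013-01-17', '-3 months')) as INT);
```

Adding -3 months to 2013-01-17 gives 2012-10-17.
14 days remain in October 2012 after the 17th (31 − 17).
Full months from November 2012 through November 2013 contribute their day counts.
Then 30 days into December 2013.
Total: 14 + 30 + 31 + 31 + 28 + 31 + 30 + 31 + 30 + 31 + 31 + 30 + 31 + 30 + 30 = 439.

439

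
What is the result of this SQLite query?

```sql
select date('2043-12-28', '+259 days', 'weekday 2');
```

2044-09-13

Applying '+259 days' to 2043-12-28: counting 259 days forward gives 2044-09-12.
`weekday 2` advances to the next Tuesday; 2044-09-12 is a Monday, so it moves forward to 2044-09-13.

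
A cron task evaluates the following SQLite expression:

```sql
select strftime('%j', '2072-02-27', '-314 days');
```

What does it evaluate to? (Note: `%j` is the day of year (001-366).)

109

First apply '-314 days': 2072-02-27 → 2071-04-19.
Day-of-year for 2071-04-19: days since 2071-01-01 inclusive = 109, zero-padded to 109.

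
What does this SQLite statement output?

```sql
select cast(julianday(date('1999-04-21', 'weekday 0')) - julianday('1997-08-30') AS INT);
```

603

`weekday 0` advances to the next Sunday; 1999-04-21 is a Wednesday, so it moves forward to 1999-04-25.
1 day remains in August 1997 after the 30th (31 − 30).
Full months from September 1997 through March 1999 contribute their day counts.
Then 25 days into April 1999.
Total: 1 + 30 + 31 + 30 + 31 + 31 + 28 + 31 + 30 + 31 + 30 + 31 + 31 + 30 + 31 + 30 + 31 + 31 + 28 + 31 + 25 = 603.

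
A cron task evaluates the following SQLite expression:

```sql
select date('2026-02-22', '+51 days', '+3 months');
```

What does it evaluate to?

Applying '+51 days' to 2026-02-22: counting 51 days forward gives 2026-04-14.
Adding +3 months to 2026-04-14 gives 2026-07-14.

2026-07-14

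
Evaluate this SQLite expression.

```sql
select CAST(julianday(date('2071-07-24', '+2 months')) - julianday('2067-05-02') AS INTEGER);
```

1606

Adding +2 months to 2071-07-24 gives 2071-09-24.
29 days remain in May 2067 after the 2nd (31 − 2).
Full months from June 2067 through August 2071 contribute their day counts.
Then 24 days into September 2071.
Total: 29 + 30 + 31 + 31 + 30 + 31 + 30 + 31 + 31 + 29 + 31 + 30 + 31 + 30 + 31 + 31 + 30 + 31 + 30 + 31 + 31 + 28 + 31 + 30 + 31 + 30 + 31 + 31 + 30 + 31 + 30 + 31 + 31 + 28 + 31 + 30 + 31 + 30 + 31 + 31 + 30 + 31 + 30 + 31 + 31 + 28 + 31 + 30 + 31 + 30 + 31 + 31 + 24 = 1606.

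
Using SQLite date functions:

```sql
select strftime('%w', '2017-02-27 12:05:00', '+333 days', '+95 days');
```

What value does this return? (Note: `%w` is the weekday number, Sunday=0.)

2

First apply '+333 days', '+95 days': 2017-02-27 12:05:00 → 2018-05-01 12:05:00.
2018-05-01 is a Tuesday; with Sunday=0 that is 2.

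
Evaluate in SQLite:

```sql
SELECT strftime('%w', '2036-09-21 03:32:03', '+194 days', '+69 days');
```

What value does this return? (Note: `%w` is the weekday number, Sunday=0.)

First apply '+194 days', '+69 days': 2036-09-21 03:32:03 → 2037-06-11 03:32:03.
2037-06-11 is a Thursday; with Sunday=0 that is 4.

4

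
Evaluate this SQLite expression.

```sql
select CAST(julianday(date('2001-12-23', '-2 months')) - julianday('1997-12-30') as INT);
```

1393

Adding -2 months to 2001-12-23 gives 2001-10-23.
1 day remains in December 1997 after the 30th (31 − 30).
Full months from January 1998 through September 2001 contribute their day counts.
Then 23 days into October 2001.
Total: 1 + 31 + 28 + 31 + 30 + 31 + 30 + 31 + 31 + 30 + 31 + 30 + 31 + 31 + 28 + 31 + 30 + 31 + 30 + 31 + 31 + 30 + 31 + 30 + 31 + 31 + 29 + 31 + 30 + 31 + 30 + 31 + 31 + 30 + 31 + 30 + 31 + 31 + 28 + 31 + 30 + 31 + 30 + 31 + 31 + 30 + 23 = 1393.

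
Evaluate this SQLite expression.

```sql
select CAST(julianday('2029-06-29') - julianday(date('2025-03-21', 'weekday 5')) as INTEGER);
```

`weekday 5` advances to the next Friday; 2025-03-21 is already a Friday, so it stays at 2025-03-21.
10 days remain in March 2025 after the 21st (31 − 21).
Full months from April 2025 through May 2029 contribute their day counts.
Then 29 days into June 2029.
Total: 10 + 30 + 31 + 30 + 31 + 31 + 30 + 31 + 30 + 31 + 31 + 28 + 31 + 30 + 31 + 30 + 31 + 31 + 30 + 31 + 30 + 31 + 31 + 28 + 31 + 30 + 31 + 30 + 31 + 31 + 30 + 31 + 30 + 31 + 31 + 29 + 31 + 30 + 31 + 30 + 31 + 31 + 30 + 31 + 30 + 31 + 31 + 28 + 31 + 30 + 31 + 29 = 1561.

1561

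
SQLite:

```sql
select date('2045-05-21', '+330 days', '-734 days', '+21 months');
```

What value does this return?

2046-01-12

Applying '+330 days' to 2045-05-21: counting 330 days forward gives 2046-04-16.
Applying '-734 days' to 2046-04-16: counting 734 days back gives 2044-04-12.
Adding +21 months to 2044-04-12 gives 2046-01-12.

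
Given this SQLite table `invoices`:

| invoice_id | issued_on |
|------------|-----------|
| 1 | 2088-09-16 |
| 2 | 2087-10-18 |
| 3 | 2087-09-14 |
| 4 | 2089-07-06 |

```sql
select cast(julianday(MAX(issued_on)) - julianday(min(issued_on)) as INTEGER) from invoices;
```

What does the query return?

661

MIN = 2087-09-14, MAX = 2089-07-06.
16 days remain in September 2087 after the 14th (30 − 14).
Full months from October 2087 through June 2089 contribute their day counts.
Then 6 days into July 2089.
Total: 16 + 31 + 30 + 31 + 31 + 29 + 31 + 30 + 31 + 30 + 31 + 31 + 30 + 31 + 30 + 31 + 31 + 28 + 31 + 30 + 31 + 30 + 6 = 661.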